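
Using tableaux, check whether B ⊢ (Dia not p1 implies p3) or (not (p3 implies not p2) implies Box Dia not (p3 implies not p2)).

Valid in B

Tableau for the negation not ((Dia not p1 implies p3) or (not (p3 implies not p2) implies Box Dia not (p3 implies not p2))):
1. not ((Dia not p1 implies p3) or (not (p3 implies not p2) implies Box Dia not (p3 implies not p2))), u
2. not (Dia not p1 implies p3), u
3. not (not (p3 implies not p2) implies Box Dia not (p3 implies not p2)), u
4. Dia not p1, u
5. not p3, u
6. not (p3 implies not p2), u
7. not Box Dia not (p3 implies not p2), u
8. p3, u
9. p2, u
Accessibility: uRu
Branch closes: p3 and not p3 both at u.
All branches of the negation close; one closing branch shown above.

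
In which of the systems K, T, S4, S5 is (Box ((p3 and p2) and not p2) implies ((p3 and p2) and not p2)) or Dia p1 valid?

T-tableau for the negation not ((Box ((p3 and p2) and not p2) implies ((p3 and p2) and not p2)) or Dia p1):
1. not ((Box ((p3 and p2) and not p2) implies ((p3 and p2) and not p2)) or Dia p1), 0
2. not (Box ((p3 and p2) and not p2) implies ((p3 and p2) and not p2)), 0
3. not Dia p1, 0
4. Box ((p3 and p2) and not p2), 0
5. not ((p3 and p2) and not p2), 0
6. not p1, 0
7. (p3 and p2) and not p2, 0
8. p3 and p2, 0
9. not p2, 0
10. p3, 0
11. p2, 0
Accessibility: 0R0
Branch closes: p2 and not p2 both at 0.
Every branch closes (one shown): valid in T, hence also in S4, S5 (every theorem of T is a theorem of S4 and S5).
K-tableau for the negation not ((Box ((p3 and p2) and not p2) implies ((p3 and p2) and not p2)) or Dia p1):
1. not ((Box ((p3 and p2) and not p2) implies ((p3 and p2) and not p2)) or Dia p1), 0
2. not (Box ((p3 and p2) and not p2) implies ((p3 and p2) and not p2)), 0
3. not Dia p1, 0
4. Box ((p3 and p2) and not p2), 0
5. not ((p3 and p2) and not p2), 0
6. p2, 0
Complete open branch: countermodel on a K-frame, so not valid in K.

T, S4, S5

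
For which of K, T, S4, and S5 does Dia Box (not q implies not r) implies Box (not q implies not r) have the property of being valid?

S5

S5-tableau for the negation not (Dia Box (not q implies not r) implies Box (not q implies not r)):
1. not (Dia Box (not q implies not r) implies Box (not q implies not r)), w0
2. Dia Box (not q implies not r), w0
3. not Box (not q implies not r), w0
4. Box (not q implies not r), w1
5. not q implies not r, w0
6. not q implies not r, w1
7. not r, w0
8. not r, w1
9. not (not q implies not r), w2
10. not q, w2
11. r, w2
12. not q implies not r, w2
13. not r, w2
Accessibility: w0Rw0, w0Rw1, w0Rw2, w1Rw0, w1Rw1, w1Rw2, w2Rw0, w2Rw1, w2Rw2
Branch closes: r and not r both at w2.
Every branch closes (one shown): valid in S5.
S4-tableau for the negation not (Dia Box (not q implies not r) implies Box (not q implies not r)):
1. not (Dia Box (not q implies not r) implies Box (not q implies not r)), w0
2. Dia Box (not q implies not r), w0
3. not Box (not q implies not r), w0
4. Box (not q implies not r), w1
5. not q implies not r, w1
6. not r, w1
7. not (not q implies not r), w2
8. not q, w2
9. r, w2
Accessibility: w0Rw0, w0Rw1, w0Rw2, w1Rw1, w2Rw2
Complete open branch: countermodel on an S4-frame, so not valid in S4, nor in K, T (the same frame is also a K-frame and a T-frame).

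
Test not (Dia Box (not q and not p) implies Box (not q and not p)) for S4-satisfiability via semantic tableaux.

1. not (Dia Box (not q and not p) implies Box (not q and not p)), u
2. Dia Box (not q and not p), u
3. not Box (not q and not p), u
4. Box (not q and not p), v
5. not q and not p, v
6. not q, v
7. not p, v
8. not (not q and not p), w
9. p, w
Accessibility: uRu, uRv, uRw, vRv, wRw

Yes, satisfiable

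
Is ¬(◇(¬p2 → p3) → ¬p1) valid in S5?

Invalid (countermodel exists)

Tableau for the negation ◇(¬p2 → p3) → ¬p1:
1. ◇(¬p2 → p3) → ¬p1, 0
2. ¬p1, 0
Accessibility: 0R0
The negation has an open branch (countermodel exists).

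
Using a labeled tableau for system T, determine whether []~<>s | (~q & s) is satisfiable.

1. []~<>s | (~q & s), u
2. ~q & s, u
3. ~q, u
4. s, u
Accessibility: uRu

Satisfiable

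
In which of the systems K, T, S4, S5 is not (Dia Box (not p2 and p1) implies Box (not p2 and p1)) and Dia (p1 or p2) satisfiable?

K, T, S4

S5-tableau for the formula:
1. not (Dia Box (not p2 and p1) implies Box (not p2 and p1)) and Dia (p1 or p2), 0
2. not (Dia Box (not p2 and p1) implies Box (not p2 and p1)), 0
3. Dia (p1 or p2), 0
4. Dia Box (not p2 and p1), 0
5. not Box (not p2 and p1), 0
6. p1 or p2, 1
7. p1, 1
8. Box (not p2 and p1), 2
9. not p2 and p1, 0
10. not p2, 0
11. p1, 0
12. not p2 and p1, 1
13. not p2, 1
14. not p2 and p1, 2
15. not p2, 2
16. p1, 2
17. not (not p2 and p1), 3
18. not p2 and p1, 3
19. not p2, 3
20. p1, 3
21. not p1, 3
Accessibility: 0R0, 0R1, 0R2, 0R3, 1R0, 1R1, 1R2, 1R3, 2R0, 2R1, 2R2, 2R3, 3R0, 3R1, 3R2, 3R3
Branch closes: p1 and not p1 both at 3.
Every branch closes (one shown): unsatisfiable in S5.
S4-tableau for the formula:
1. not (Dia Box (not p2 and p1) implies Box (not p2 and p1)) and Dia (p1 or p2), 0
2. not (Dia Box (not p2 and p1) implies Box (not p2 and p1)), 0
3. Dia (p1 or p2), 0
4. Dia Box (not p2 and p1), 0
5. not Box (not p2 and p1), 0
6. p1 or p2, 1
7. p2, 1
8. Box (not p2 and p1), 2
9. not p2 and p1, 2
10. not p2, 2
11. p1, 2
12. not (not p2 and p1), 3
13. not p1, 3
Accessibility: 0R0, 0R1, 0R2, 0R3, 1R1, 2R2, 3R3
Complete open branch: satisfiable in S4, hence also in K, T (this S4-model is also a K-model and a T-model).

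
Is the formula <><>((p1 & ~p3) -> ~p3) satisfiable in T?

Satisfiable

1. <><>((p1 & ~p3) -> ~p3), w0
2. <>((p1 & ~p3) -> ~p3), w1
3. (p1 & ~p3) -> ~p3, w2
4. ~p3, w2
Accessibility: w0Rw0, w0Rw1, w1Rw1, w1Rw2, w2Rw2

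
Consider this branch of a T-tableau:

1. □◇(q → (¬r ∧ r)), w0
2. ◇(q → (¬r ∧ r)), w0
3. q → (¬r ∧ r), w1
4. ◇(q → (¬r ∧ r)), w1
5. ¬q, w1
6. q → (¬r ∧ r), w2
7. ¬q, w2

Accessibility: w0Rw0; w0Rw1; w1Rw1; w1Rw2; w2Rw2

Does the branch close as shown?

There is no literal clash: for every atom and world, at most one sign appears.

No, open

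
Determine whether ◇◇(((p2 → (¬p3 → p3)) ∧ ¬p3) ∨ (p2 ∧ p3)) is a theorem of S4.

Not valid

Tableau for the negation ¬◇◇(((p2 → (¬p3 → p3)) ∧ ¬p3) ∨ (p2 ∧ p3)):
1. ¬◇◇(((p2 → (¬p3 → p3)) ∧ ¬p3) ∨ (p2 ∧ p3)), w0
2. ¬◇(((p2 → (¬p3 → p3)) ∧ ¬p3) ∨ (p2 ∧ p3)), w0
3. ¬(((p2 → (¬p3 → p3)) ∧ ¬p3) ∨ (p2 ∧ p3)), w0
4. ¬((p2 → (¬p3 → p3)) ∧ ¬p3), w0
5. ¬(p2 ∧ p3), w0
6. p3, w0
7. ¬p2, w0
Accessibility: w0Rw0
The negation has an open branch (countermodel exists).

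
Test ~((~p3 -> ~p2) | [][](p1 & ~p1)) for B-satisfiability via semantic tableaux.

Yes, satisfiable

1. ~((~p3 -> ~p2) | [][](p1 & ~p1)), 0
2. ~(~p3 -> ~p2), 0
3. ~[][](p1 & ~p1), 0
4. ~p3, 0
5. p2, 0
6. ~[](p1 & ~p1), 1
7. ~(p1 & ~p1), 2
8. p1, 2
Accessibility: 0R0, 0R1, 1R0, 1R1, 1R2, 2R1, 2R2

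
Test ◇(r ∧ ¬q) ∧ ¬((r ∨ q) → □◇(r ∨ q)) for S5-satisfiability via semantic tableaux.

Unsatisfiable (every branch closes)

1. ◇(r ∧ ¬q) ∧ ¬((r ∨ q) → □◇(r ∨ q)), w0
2. ◇(r ∧ ¬q), w0   [∧-rule on 1]
3. ¬((r ∨ q) → □◇(r ∨ q)), w0   [∧-rule on 1]
4. r ∨ q, w0   [¬→-rule on 3]
5. ¬□◇(r ∨ q), w0   [¬→-rule on 3]
6. q, w0   [∨-rule on 4 (branches; this branch)]
7. r ∧ ¬q, w1   [◇-rule on 2: fresh world w1, w0Rw1]
8. r, w1   [∧-rule on 7]
9. ¬q, w1   [∧-rule on 7]
10. ¬◇(r ∨ q), w2   [¬□-rule on 5: fresh world w2, w0Rw2]
11. ¬(r ∨ q), w0   [¬◇-rule on 10 via w2Rw0]
12. ¬r, w0   [¬∨-rule on 11]
13. ¬q, w0   [¬∨-rule on 11]
Accessibility: w0Rw0, w0Rw1, w0Rw2, w1Rw0, w1Rw1, w1Rw2, w2Rw0, w2Rw1, w2Rw2
Branch closes: q and ¬q both at w0.
(One branch shown.) All branches close.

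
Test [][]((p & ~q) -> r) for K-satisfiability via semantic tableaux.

Yes, satisfiable

1. [][]((p & ~q) -> r), 0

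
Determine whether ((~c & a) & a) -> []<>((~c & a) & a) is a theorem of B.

Valid

Tableau for the negation ~(((~c & a) & a) -> []<>((~c & a) & a)):
1. ~(((~c & a) & a) -> []<>((~c & a) & a)), u
2. (~c & a) & a, u
3. ~[]<>((~c & a) & a), u
4. ~c & a, u
5. a, u
6. ~c, u
7. ~<>((~c & a) & a), v
8. ~((~c & a) & a), u
9. ~((~c & a) & a), v
10. ~(~c & a), u
11. ~a, v
12. ~a, u
Accessibility: uRu, uRv, vRu, vRv
Branch closes: a and ~a both at u.
Every branch of the negation's tableau closes; the branch above is one of them.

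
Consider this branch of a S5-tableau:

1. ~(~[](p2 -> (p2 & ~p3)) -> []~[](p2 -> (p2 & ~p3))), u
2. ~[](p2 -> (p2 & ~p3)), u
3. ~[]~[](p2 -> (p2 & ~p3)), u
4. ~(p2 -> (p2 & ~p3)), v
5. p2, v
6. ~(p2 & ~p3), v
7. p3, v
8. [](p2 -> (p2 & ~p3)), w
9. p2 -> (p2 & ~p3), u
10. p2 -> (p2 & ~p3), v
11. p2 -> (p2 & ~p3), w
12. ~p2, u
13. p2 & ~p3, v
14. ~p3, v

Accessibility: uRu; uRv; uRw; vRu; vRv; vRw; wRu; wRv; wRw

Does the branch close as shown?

Closed

Both p3 and ~p3 appear at v.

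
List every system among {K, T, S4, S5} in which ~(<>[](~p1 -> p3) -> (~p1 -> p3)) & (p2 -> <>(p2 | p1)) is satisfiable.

K, T, S4

S4-tableau for the formula:
1. ~(<>[](~p1 -> p3) -> (~p1 -> p3)) & (p2 -> <>(p2 | p1)), u
2. ~(<>[](~p1 -> p3) -> (~p1 -> p3)), u   [&-rule on 1]
3. p2 -> <>(p2 | p1), u   [&-rule on 1]
4. <>[](~p1 -> p3), u   [~->-rule on 2]
5. ~(~p1 -> p3), u   [~->-rule on 2]
6. ~p1, u   [~->-rule on 5]
7. ~p3, u   [~->-rule on 5]
8. <>(p2 | p1), u   [->-rule on 3 (branches; this branch)]
9. [](~p1 -> p3), v   [<>-rule on 4: fresh world v, uRv]
10. ~p1 -> p3, v   [[]-rule on 9 via vRv]
11. p3, v   [->-rule on 10 (branches; this branch)]
12. p2 | p1, w   [<>-rule on 8: fresh world w, uRw]
13. p1, w   [|-rule on 12 (branches; this branch)]
Accessibility: uRu, uRv, uRw, vRv, wRw
Complete open branch: satisfiable in S4, hence also in K, T (this S4-model is also a K-model and a T-model).
S5-tableau for the formula:
1. ~(<>[](~p1 -> p3) -> (~p1 -> p3)) & (p2 -> <>(p2 | p1)), u
2. ~(<>[](~p1 -> p3) -> (~p1 -> p3)), u   [&-rule on 1]
3. p2 -> <>(p2 | p1), u   [&-rule on 1]
4. <>[](~p1 -> p3), u   [~->-rule on 2]
5. ~(~p1 -> p3), u   [~->-rule on 2]
6. ~p1, u   [~->-rule on 5]
7. ~p3, u   [~->-rule on 5]
8. <>(p2 | p1), u   [->-rule on 3 (branches; this branch)]
9. [](~p1 -> p3), v   [<>-rule on 4: fresh world v, uRv]
10. ~p1 -> p3, u   [[]-rule on 9 via vRu]
11. ~p1 -> p3, v   [[]-rule on 9 via vRv]
12. p3, u   [->-rule on 10 (branches; this branch)]
Accessibility: uRu, uRv, vRu, vRv
Branch closes: p3 and ~p3 both at u.
Every branch closes (one shown): unsatisfiable in S5.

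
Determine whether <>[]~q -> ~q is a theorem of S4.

Tableau for the negation ~(<>[]~q -> ~q):
1. ~(<>[]~q -> ~q), w0
2. <>[]~q, w0   [~->-rule on 1]
3. q, w0   [~->-rule on 1]
4. []~q, w1   [<>-rule on 2: fresh world w1, w0Rw1]
5. ~q, w1   [[]-rule on 4 via w1Rw1]
Accessibility: w0Rw0, w0Rw1, w1Rw1
The negation has an open branch (countermodel exists).

Invalid (countermodel exists)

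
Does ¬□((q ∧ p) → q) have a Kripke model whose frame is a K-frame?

Unsatisfiable

1. ¬□((q ∧ p) → q), u
2. ¬((q ∧ p) → q), v   [¬□-rule on 1: fresh world v, uRv]
3. q ∧ p, v   [¬→-rule on 2]
4. ¬q, v   [¬→-rule on 2]
5. q, v   [∧-rule on 3]
6. p, v   [∧-rule on 3]
Accessibility: uRv
Branch closes: q and ¬q both at v.
All branches of the tableau close; one closing branch shown above.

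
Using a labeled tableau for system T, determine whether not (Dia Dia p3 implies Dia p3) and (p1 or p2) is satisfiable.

Satisfiable

1. not (Dia Dia p3 implies Dia p3) and (p1 or p2), u
2. not (Dia Dia p3 implies Dia p3), u   [and-rule on 1]
3. p1 or p2, u   [and-rule on 1]
4. Dia Dia p3, u   [neg-implies-rule on 2]
5. not Dia p3, u   [neg-implies-rule on 2]
6. not p3, u   [neg-Dia-rule on 5 via uRu]
7. p2, u   [or-rule on 3 (branches; this branch)]
8. Dia p3, v   [Dia-rule on 4: fresh world v, uRv]
9. not p3, v   [neg-Dia-rule on 5 via uRv]
10. p3, w   [Dia-rule on 8: fresh world w, vRw]
Accessibility: uRu, uRv, vRv, vRw, wRw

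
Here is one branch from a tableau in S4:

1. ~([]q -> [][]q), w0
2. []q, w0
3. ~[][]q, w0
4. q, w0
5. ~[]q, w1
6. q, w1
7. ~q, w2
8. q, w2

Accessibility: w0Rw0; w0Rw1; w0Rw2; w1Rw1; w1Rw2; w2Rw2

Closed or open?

Yes, closed

Both q and ~q appear at w2.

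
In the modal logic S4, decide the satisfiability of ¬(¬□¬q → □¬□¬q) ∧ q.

Satisfiable (open branch found)

1. ¬(¬□¬q → □¬□¬q) ∧ q, w0
2. ¬(¬□¬q → □¬□¬q), w0   [∧-rule on 1]
3. q, w0   [∧-rule on 1]
4. ¬□¬q, w0   [¬→-rule on 2]
5. ¬□¬□¬q, w0   [¬→-rule on 2]
6. q, w1   [¬□-rule on 4: fresh world w1, w0Rw1]
7. □¬q, w2   [¬□-rule on 5: fresh world w2, w0Rw2]
8. ¬q, w2   [□-rule on 7 via w2Rw2]
Accessibility: w0Rw0, w0Rw1, w0Rw2, w1Rw1, w2Rw2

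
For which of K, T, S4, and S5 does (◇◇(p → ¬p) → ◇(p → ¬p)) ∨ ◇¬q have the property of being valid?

T-tableau for the negation ¬((◇◇(p → ¬p) → ◇(p → ¬p)) ∨ ◇¬q):
1. ¬((◇◇(p → ¬p) → ◇(p → ¬p)) ∨ ◇¬q), 0
2. ¬(◇◇(p → ¬p) → ◇(p → ¬p)), 0
3. ¬◇¬q, 0
4. ◇◇(p → ¬p), 0
5. ¬◇(p → ¬p), 0
6. q, 0
7. ¬(p → ¬p), 0
8. p, 0
9. ◇(p → ¬p), 1
10. q, 1
11. ¬(p → ¬p), 1
12. p, 1
13. p → ¬p, 2
14. ¬p, 2
Accessibility: 0R0, 0R1, 1R1, 1R2, 2R2
Complete open branch: countermodel on a T-frame, so not valid in T, nor in K (the same frame is also a K-frame).
S4-tableau for the negation ¬((◇◇(p → ¬p) → ◇(p → ¬p)) ∨ ◇¬q):
1. ¬((◇◇(p → ¬p) → ◇(p → ¬p)) ∨ ◇¬q), 0
2. ¬(◇◇(p → ¬p) → ◇(p → ¬p)), 0
3. ¬◇¬q, 0
4. ◇◇(p → ¬p), 0
5. ¬◇(p → ¬p), 0
6. q, 0
7. ¬(p → ¬p), 0
8. p, 0
9. ◇(p → ¬p), 1
10. q, 1
11. ¬(p → ¬p), 1
12. p, 1
13. p → ¬p, 2
14. q, 2
15. ¬(p → ¬p), 2
16. p, 2
17. ¬p, 2
Accessibility: 0R0, 0R1, 0R2, 1R1, 1R2, 2R2
Branch closes: p and ¬p both at 2.
Every branch closes (one shown): valid in S4, hence also in S5 (every theorem of S4 is a theorem of S5).

S4, S5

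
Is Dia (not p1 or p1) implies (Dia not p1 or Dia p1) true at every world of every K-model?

Valid

Tableau for the negation not (Dia (not p1 or p1) implies (Dia not p1 or Dia p1)):
1. not (Dia (not p1 or p1) implies (Dia not p1 or Dia p1)), w0
2. Dia (not p1 or p1), w0   [neg-implies-rule on 1]
3. not (Dia not p1 or Dia p1), w0   [neg-implies-rule on 1]
4. not Dia not p1, w0   [neg-or-rule on 3]
5. not Dia p1, w0   [neg-or-rule on 3]
6. not p1 or p1, w1   [Dia-rule on 2: fresh world w1, w0Rw1]
7. p1, w1   [neg-Dia-rule on 4 via w0Rw1]
8. not p1, w1   [neg-Dia-rule on 5 via w0Rw1]
Accessibility: w0Rw1
Branch closes: p1 and not p1 both at w1.
Every branch of the negation's tableau closes; the branch above is one of them.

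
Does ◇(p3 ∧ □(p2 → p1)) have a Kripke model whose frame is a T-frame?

Satisfiable

1. ◇(p3 ∧ □(p2 → p1)), 0
2. p3 ∧ □(p2 → p1), 1   [◇-rule on 1: fresh world 1, 0R1]
3. p3, 1   [∧-rule on 2]
4. □(p2 → p1), 1   [∧-rule on 2]
5. p2 → p1, 1   [□-rule on 4 via 1R1]
6. p1, 1   [→-rule on 5 (branches; this branch)]
Accessibility: 0R0, 0R1, 1R1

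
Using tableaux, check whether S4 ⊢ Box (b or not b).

Yes, valid

Tableau for the negation not Box (b or not b):
1. not Box (b or not b), u
2. not (b or not b), v
3. not b, v
4. b, v
Accessibility: uRu, uRv, vRv
Branch closes: b and not b both at v.
Every branch of the negation's tableau closes; the branch above is one of them.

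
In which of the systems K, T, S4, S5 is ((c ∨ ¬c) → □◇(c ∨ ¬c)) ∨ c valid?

T-tableau for the negation ¬(((c ∨ ¬c) → □◇(c ∨ ¬c)) ∨ c):
1. ¬(((c ∨ ¬c) → □◇(c ∨ ¬c)) ∨ c), w0
2. ¬((c ∨ ¬c) → □◇(c ∨ ¬c)), w0
3. ¬c, w0
4. c ∨ ¬c, w0
5. ¬□◇(c ∨ ¬c), w0
6. ¬◇(c ∨ ¬c), w1
7. ¬(c ∨ ¬c), w1
8. ¬c, w1
9. c, w1
Accessibility: w0Rw0, w0Rw1, w1Rw1
Branch closes: c and ¬c both at w1.
Every branch closes (one shown): valid in T, hence also in S4, S5 (every theorem of T is a theorem of S4 and S5).
K-tableau for the negation ¬(((c ∨ ¬c) → □◇(c ∨ ¬c)) ∨ c):
1. ¬(((c ∨ ¬c) → □◇(c ∨ ¬c)) ∨ c), w0
2. ¬((c ∨ ¬c) → □◇(c ∨ ¬c)), w0
3. ¬c, w0
4. c ∨ ¬c, w0
5. ¬□◇(c ∨ ¬c), w0
6. ¬◇(c ∨ ¬c), w1
Accessibility: w0Rw1
Complete open branch: countermodel on a K-frame, so not valid in K.

T, S4, S5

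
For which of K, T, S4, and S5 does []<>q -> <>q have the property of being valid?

T, S4, S5

T-tableau for the negation ~([]<>q -> <>q):
1. ~([]<>q -> <>q), 0
2. []<>q, 0
3. ~<>q, 0
4. <>q, 0
5. ~q, 0
6. q, 1
7. <>q, 1
8. ~q, 1
Accessibility: 0R0, 0R1, 1R1
Branch closes: q and ~q both at 1.
Every branch closes (one shown): valid in T, hence also in S4, S5 (every theorem of T is a theorem of S4 and S5).
K-tableau for the negation ~([]<>q -> <>q):
1. ~([]<>q -> <>q), 0
2. []<>q, 0
3. ~<>q, 0
Complete open branch: countermodel on a K-frame, so not valid in K.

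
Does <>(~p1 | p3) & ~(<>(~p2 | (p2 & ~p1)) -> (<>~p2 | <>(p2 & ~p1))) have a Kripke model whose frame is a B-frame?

Unsatisfiable

1. <>(~p1 | p3) & ~(<>(~p2 | (p2 & ~p1)) -> (<>~p2 | <>(p2 & ~p1))), w0
2. <>(~p1 | p3), w0
3. ~(<>(~p2 | (p2 & ~p1)) -> (<>~p2 | <>(p2 & ~p1))), w0
4. <>(~p2 | (p2 & ~p1)), w0
5. ~(<>~p2 | <>(p2 & ~p1)), w0
6. ~<>~p2, w0
7. ~<>(p2 & ~p1), w0
8. p2, w0
9. ~(p2 & ~p1), w0
10. p1, w0
11. ~p1 | p3, w1
12. p2, w1
13. ~(p2 & ~p1), w1
14. p3, w1
15. p1, w1
16. ~p2 | (p2 & ~p1), w2
17. p2, w2
18. ~(p2 & ~p1), w2
19. p2 & ~p1, w2
20. ~p1, w2
21. p1, w2
Accessibility: w0Rw0, w0Rw1, w0Rw2, w1Rw0, w1Rw1, w2Rw0, w2Rw2
Branch closes: p1 and ~p1 both at w2.
(One branch shown.) All branches close.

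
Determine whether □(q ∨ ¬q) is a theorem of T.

Valid in T

Tableau for the negation ¬□(q ∨ ¬q):
1. ¬□(q ∨ ¬q), w0
2. ¬(q ∨ ¬q), w1
3. ¬q, w1
4. q, w1
Accessibility: w0Rw0, w0Rw1, w1Rw1
Branch closes: q and ¬q both at w1.
Every branch of the negation's tableau closes; the branch above is one of them.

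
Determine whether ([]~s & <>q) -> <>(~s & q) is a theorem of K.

Tableau for the negation ~(([]~s & <>q) -> <>(~s & q)):
1. ~(([]~s & <>q) -> <>(~s & q)), u
2. []~s & <>q, u
3. ~<>(~s & q), u
4. []~s, u
5. <>q, u
6. q, v
7. ~(~s & q), v
8. ~s, v
9. ~q, v
Accessibility: uRv
Branch closes: q and ~q both at v.
All branches of the negation close; one closing branch shown above.

Yes, valid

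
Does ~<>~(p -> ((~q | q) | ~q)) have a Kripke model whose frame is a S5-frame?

Yes, satisfiable

1. ~<>~(p -> ((~q | q) | ~q)), 0
2. p -> ((~q | q) | ~q), 0
3. (~q | q) | ~q, 0
4. ~q, 0
Accessibility: 0R0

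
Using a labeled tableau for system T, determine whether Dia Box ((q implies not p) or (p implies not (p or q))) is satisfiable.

Yes, satisfiable

1. Dia Box ((q implies not p) or (p implies not (p or q))), 0
2. Box ((q implies not p) or (p implies not (p or q))), 1   [Dia-rule on 1: fresh world 1, 0R1]
3. (q implies not p) or (p implies not (p or q)), 1   [Box-rule on 2 via 1R1]
4. p implies not (p or q), 1   [or-rule on 3 (branches; this branch)]
5. not (p or q), 1   [implies-rule on 4 (branches; this branch)]
6. not p, 1   [neg-or-rule on 5]
7. not q, 1   [neg-or-rule on 5]
Accessibility: 0R0, 0R1, 1R1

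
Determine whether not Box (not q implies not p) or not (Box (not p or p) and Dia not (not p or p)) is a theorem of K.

Yes, valid

Tableau for the negation not (not Box (not q implies not p) or not (Box (not p or p) and Dia not (not p or p))):
1. not (not Box (not q implies not p) or not (Box (not p or p) and Dia not (not p or p))), w0
2. Box (not q implies not p), w0
3. Box (not p or p) and Dia not (not p or p), w0
4. Box (not p or p), w0
5. Dia not (not p or p), w0
6. not (not p or p), w1
7. p, w1
8. not p, w1
Accessibility: w0Rw1
Branch closes: p and not p both at w1.
All branches of the negation close; one closing branch shown above.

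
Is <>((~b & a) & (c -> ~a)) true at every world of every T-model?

Tableau for the negation ~<>((~b & a) & (c -> ~a)):
1. ~<>((~b & a) & (c -> ~a)), u
2. ~((~b & a) & (c -> ~a)), u
3. ~(c -> ~a), u
4. c, u
5. a, u
Accessibility: uRu
The negation has an open branch (countermodel exists).

No, not valid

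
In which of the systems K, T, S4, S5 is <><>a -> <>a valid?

T-tableau for the negation ~(<><>a -> <>a):
1. ~(<><>a -> <>a), w0
2. <><>a, w0
3. ~<>a, w0
4. ~a, w0
5. <>a, w1
6. ~a, w1
7. a, w2
Accessibility: w0Rw0, w0Rw1, w1Rw1, w1Rw2, w2Rw2
Complete open branch: countermodel on a T-frame, so not valid in T, nor in K (the same frame is also a K-frame).
S4-tableau for the negation ~(<><>a -> <>a):
1. ~(<><>a -> <>a), w0
2. <><>a, w0
3. ~<>a, w0
4. ~a, w0
5. <>a, w1
6. ~a, w1
7. a, w2
8. ~a, w2
Accessibility: w0Rw0, w0Rw1, w0Rw2, w1Rw1, w1Rw2, w2Rw2
Branch closes: a and ~a both at w2.
Every branch closes (one shown): valid in S4, hence also in S5 (every theorem of S4 is a theorem of S5).

S4, S5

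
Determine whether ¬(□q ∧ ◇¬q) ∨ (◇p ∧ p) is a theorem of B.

Tableau for the negation ¬(¬(□q ∧ ◇¬q) ∨ (◇p ∧ p)):
1. ¬(¬(□q ∧ ◇¬q) ∨ (◇p ∧ p)), w0
2. □q ∧ ◇¬q, w0
3. ¬(◇p ∧ p), w0
4. □q, w0
5. ◇¬q, w0
6. q, w0
7. ¬◇p, w0
8. ¬p, w0
9. ¬q, w1
10. q, w1
Accessibility: w0Rw0, w0Rw1, w1Rw0, w1Rw1
Branch closes: q and ¬q both at w1.
All branches of the negation close; one closing branch shown above.

Valid in B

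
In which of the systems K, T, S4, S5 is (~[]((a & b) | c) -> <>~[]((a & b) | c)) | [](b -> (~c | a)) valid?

T, S4, S5

K-tableau for the negation ~((~[]((a & b) | c) -> <>~[]((a & b) | c)) | [](b -> (~c | a))):
1. ~((~[]((a & b) | c) -> <>~[]((a & b) | c)) | [](b -> (~c | a))), w0
2. ~(~[]((a & b) | c) -> <>~[]((a & b) | c)), w0
3. ~[](b -> (~c | a)), w0
4. ~[]((a & b) | c), w0
5. ~<>~[]((a & b) | c), w0
6. ~(b -> (~c | a)), w1
7. b, w1
8. ~(~c | a), w1
9. c, w1
10. ~a, w1
11. []((a & b) | c), w1
12. ~((a & b) | c), w2
13. ~(a & b), w2
14. ~c, w2
15. []((a & b) | c), w2
16. ~b, w2
Accessibility: w0Rw1, w0Rw2
Complete open branch: countermodel on a K-frame, so not valid in K.
T-tableau for the negation ~((~[]((a & b) | c) -> <>~[]((a & b) | c)) | [](b -> (~c | a))):
1. ~((~[]((a & b) | c) -> <>~[]((a & b) | c)) | [](b -> (~c | a))), w0
2. ~(~[]((a & b) | c) -> <>~[]((a & b) | c)), w0
3. ~[](b -> (~c | a)), w0
4. ~[]((a & b) | c), w0
5. ~<>~[]((a & b) | c), w0
6. []((a & b) | c), w0
7. (a & b) | c, w0
8. a & b, w0
9. a, w0
10. b, w0
11. ~(b -> (~c | a)), w1
12. b, w1
13. ~(~c | a), w1
14. c, w1
15. ~a, w1
16. []((a & b) | c), w1
17. (a & b) | c, w1
18. ~((a & b) | c), w2
19. ~(a & b), w2
20. ~c, w2
21. []((a & b) | c), w2
22. (a & b) | c, w2
23. ~b, w2
24. a & b, w2
25. a, w2
26. b, w2
Accessibility: w0Rw0, w0Rw1, w0Rw2, w1Rw1, w2Rw2
Branch closes: b and ~b both at w2.
Every branch closes (one shown): valid in T, hence also in S4, S5 (every theorem of T is a theorem of S4 and S5).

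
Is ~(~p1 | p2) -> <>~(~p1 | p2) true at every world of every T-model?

Tableau for the negation ~(~(~p1 | p2) -> <>~(~p1 | p2)):
1. ~(~(~p1 | p2) -> <>~(~p1 | p2)), u
2. ~(~p1 | p2), u
3. ~<>~(~p1 | p2), u
4. p1, u
5. ~p2, u
6. ~p1 | p2, u
7. p2, u
Accessibility: uRu
Branch closes: p2 and ~p2 both at u.
Every branch of the negation's tableau closes; the branch above is one of them.

Valid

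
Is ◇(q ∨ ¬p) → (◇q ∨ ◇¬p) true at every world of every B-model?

Tableau for the negation ¬(◇(q ∨ ¬p) → (◇q ∨ ◇¬p)):
1. ¬(◇(q ∨ ¬p) → (◇q ∨ ◇¬p)), u
2. ◇(q ∨ ¬p), u
3. ¬(◇q ∨ ◇¬p), u
4. ¬◇q, u
5. ¬◇¬p, u
6. ¬q, u
7. p, u
8. q ∨ ¬p, v
9. ¬q, v
10. p, v
11. ¬p, v
Accessibility: uRu, uRv, vRu, vRv
Branch closes: p and ¬p both at v.
All branches of the negation close; one closing branch shown above.

Yes, valid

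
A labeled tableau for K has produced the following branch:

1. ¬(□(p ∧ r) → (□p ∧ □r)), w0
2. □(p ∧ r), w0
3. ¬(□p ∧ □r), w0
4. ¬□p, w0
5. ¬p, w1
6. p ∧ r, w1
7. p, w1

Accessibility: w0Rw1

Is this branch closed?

Yes, closed

Both p and ¬p appear at w1.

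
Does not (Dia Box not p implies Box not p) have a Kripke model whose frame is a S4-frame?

Yes, satisfiable

1. not (Dia Box not p implies Box not p), u
2. Dia Box not p, u
3. not Box not p, u
4. Box not p, v
5. not p, v
6. p, w
Accessibility: uRu, uRv, uRw, vRv, wRw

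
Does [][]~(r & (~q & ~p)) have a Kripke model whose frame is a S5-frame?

1. [][]~(r & (~q & ~p)), 0
2. []~(r & (~q & ~p)), 0
3. ~(r & (~q & ~p)), 0
4. ~(~q & ~p), 0
5. p, 0
Accessibility: 0R0

Yes, satisfiable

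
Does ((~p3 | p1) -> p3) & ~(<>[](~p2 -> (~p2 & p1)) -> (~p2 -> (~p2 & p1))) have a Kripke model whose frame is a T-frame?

Satisfiable

1. ((~p3 | p1) -> p3) & ~(<>[](~p2 -> (~p2 & p1)) -> (~p2 -> (~p2 & p1))), 0
2. (~p3 | p1) -> p3, 0
3. ~(<>[](~p2 -> (~p2 & p1)) -> (~p2 -> (~p2 & p1))), 0
4. <>[](~p2 -> (~p2 & p1)), 0
5. ~(~p2 -> (~p2 & p1)), 0
6. ~p2, 0
7. ~(~p2 & p1), 0
8. p3, 0
9. ~p1, 0
10. [](~p2 -> (~p2 & p1)), 1
11. ~p2 -> (~p2 & p1), 1
12. ~p2 & p1, 1
13. ~p2, 1
14. p1, 1
Accessibility: 0R0, 0R1, 1R1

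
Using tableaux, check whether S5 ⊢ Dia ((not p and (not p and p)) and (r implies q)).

Not valid

Tableau for the negation not Dia ((not p and (not p and p)) and (r implies q)):
1. not Dia ((not p and (not p and p)) and (r implies q)), u
2. not ((not p and (not p and p)) and (r implies q)), u
3. not (r implies q), u
4. r, u
5. not q, u
Accessibility: uRu
The negation has an open branch (countermodel exists).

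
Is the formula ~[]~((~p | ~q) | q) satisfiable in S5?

1. ~[]~((~p | ~q) | q), u
2. (~p | ~q) | q, v
3. q, v
Accessibility: uRu, uRv, vRu, vRv

Satisfiable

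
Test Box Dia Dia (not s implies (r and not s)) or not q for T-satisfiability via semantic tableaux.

1. Box Dia Dia (not s implies (r and not s)) or not q, w0
2. not q, w0
Accessibility: w0Rw0

Satisfiable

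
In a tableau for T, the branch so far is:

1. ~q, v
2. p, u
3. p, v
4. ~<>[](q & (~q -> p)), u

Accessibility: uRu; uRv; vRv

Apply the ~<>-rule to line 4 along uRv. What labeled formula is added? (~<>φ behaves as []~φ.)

~<>φ behaves as []~φ: propagate the negated body to each accessible world.

~[](q & (~q -> p)), v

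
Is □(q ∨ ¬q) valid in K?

Valid

Tableau for the negation ¬□(q ∨ ¬q):
1. ¬□(q ∨ ¬q), w0
2. ¬(q ∨ ¬q), w1
3. ¬q, w1
4. q, w1
Accessibility: w0Rw1
Branch closes: q and ¬q both at w1.
All branches of the negation close; one closing branch shown above.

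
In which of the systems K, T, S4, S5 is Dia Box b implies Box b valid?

S5

S5-tableau for the negation not (Dia Box b implies Box b):
1. not (Dia Box b implies Box b), 0
2. Dia Box b, 0
3. not Box b, 0
4. Box b, 1
5. b, 0
6. b, 1
7. not b, 2
8. b, 2
Accessibility: 0R0, 0R1, 0R2, 1R0, 1R1, 1R2, 2R0, 2R1, 2R2
Branch closes: b and not b both at 2.
Every branch closes (one shown): valid in S5.
S4-tableau for the negation not (Dia Box b implies Box b):
1. not (Dia Box b implies Box b), 0
2. Dia Box b, 0
3. not Box b, 0
4. Box b, 1
5. b, 1
6. not b, 2
Accessibility: 0R0, 0R1, 0R2, 1R1, 2R2
Complete open branch: countermodel on an S4-frame, so not valid in S4, nor in K, T (the same frame is also a K-frame and a T-frame).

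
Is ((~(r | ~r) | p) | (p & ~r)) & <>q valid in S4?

Not valid

Tableau for the negation ~(((~(r | ~r) | p) | (p & ~r)) & <>q):
1. ~(((~(r | ~r) | p) | (p & ~r)) & <>q), 0
2. ~<>q, 0   [~&-rule on 1 (branches; this branch)]
3. ~q, 0   [~<>-rule on 2 via 0R0]
Accessibility: 0R0
The negation has an open branch (countermodel exists).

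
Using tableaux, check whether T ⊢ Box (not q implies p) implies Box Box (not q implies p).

Not valid

Tableau for the negation not (Box (not q implies p) implies Box Box (not q implies p)):
1. not (Box (not q implies p) implies Box Box (not q implies p)), 0
2. Box (not q implies p), 0
3. not Box Box (not q implies p), 0
4. not q implies p, 0
5. p, 0
6. not Box (not q implies p), 1
7. not q implies p, 1
8. p, 1
9. not (not q implies p), 2
10. not q, 2
11. not p, 2
Accessibility: 0R0, 0R1, 1R1, 1R2, 2R2
The negation has an open branch (countermodel exists).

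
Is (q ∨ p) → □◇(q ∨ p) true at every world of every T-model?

Tableau for the negation ¬((q ∨ p) → □◇(q ∨ p)):
1. ¬((q ∨ p) → □◇(q ∨ p)), u
2. q ∨ p, u
3. ¬□◇(q ∨ p), u
4. p, u
5. ¬◇(q ∨ p), v
6. ¬(q ∨ p), v
7. ¬q, v
8. ¬p, v
Accessibility: uRu, uRv, vRv
The negation has an open branch (countermodel exists).

Invalid (countermodel exists)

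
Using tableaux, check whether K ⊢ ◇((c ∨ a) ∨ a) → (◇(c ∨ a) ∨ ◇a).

Valid

Tableau for the negation ¬(◇((c ∨ a) ∨ a) → (◇(c ∨ a) ∨ ◇a)):
1. ¬(◇((c ∨ a) ∨ a) → (◇(c ∨ a) ∨ ◇a)), w0
2. ◇((c ∨ a) ∨ a), w0
3. ¬(◇(c ∨ a) ∨ ◇a), w0
4. ¬◇(c ∨ a), w0
5. ¬◇a, w0
6. (c ∨ a) ∨ a, w1
7. ¬(c ∨ a), w1
8. ¬c, w1
9. ¬a, w1
10. c ∨ a, w1
11. a, w1
Accessibility: w0Rw1
Branch closes: a and ¬a both at w1.
Every branch of the negation's tableau closes; the branch above is one of them.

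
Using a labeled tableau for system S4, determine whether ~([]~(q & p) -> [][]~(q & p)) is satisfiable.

No, unsatisfiable

1. ~([]~(q & p) -> [][]~(q & p)), 0
2. []~(q & p), 0
3. ~[][]~(q & p), 0
4. ~(q & p), 0
5. ~p, 0
6. ~[]~(q & p), 1
7. ~(q & p), 1
8. ~p, 1
9. q & p, 2
10. q, 2
11. p, 2
12. ~(q & p), 2
13. ~p, 2
Accessibility: 0R0, 0R1, 0R2, 1R1, 1R2, 2R2
Branch closes: p and ~p both at 2.
Every branch closes; the branch above is one of them.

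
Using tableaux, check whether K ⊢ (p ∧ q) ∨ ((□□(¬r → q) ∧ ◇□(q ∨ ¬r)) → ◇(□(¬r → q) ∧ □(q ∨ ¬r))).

Tableau for the negation ¬((p ∧ q) ∨ ((□□(¬r → q) ∧ ◇□(q ∨ ¬r)) → ◇(□(¬r → q) ∧ □(q ∨ ¬r)))):
1. ¬((p ∧ q) ∨ ((□□(¬r → q) ∧ ◇□(q ∨ ¬r)) → ◇(□(¬r → q) ∧ □(q ∨ ¬r)))), 0
2. ¬(p ∧ q), 0
3. ¬((□□(¬r → q) ∧ ◇□(q ∨ ¬r)) → ◇(□(¬r → q) ∧ □(q ∨ ¬r))), 0
4. □□(¬r → q) ∧ ◇□(q ∨ ¬r), 0
5. ¬◇(□(¬r → q) ∧ □(q ∨ ¬r)), 0
6. □□(¬r → q), 0
7. ◇□(q ∨ ¬r), 0
8. ¬q, 0
9. □(q ∨ ¬r), 1
10. ¬(□(¬r → q) ∧ □(q ∨ ¬r)), 1
11. □(¬r → q), 1
12. ¬□(¬r → q), 1
13. ¬(¬r → q), 2
14. ¬r, 2
15. ¬q, 2
16. q ∨ ¬r, 2
17. ¬r → q, 2
18. q, 2
Accessibility: 0R1, 1R2
Branch closes: q and ¬q both at 2.
Every branch of the negation's tableau closes; the branch above is one of them.

Yes, valid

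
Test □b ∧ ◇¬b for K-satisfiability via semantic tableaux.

1. □b ∧ ◇¬b, w0
2. □b, w0
3. ◇¬b, w0
4. ¬b, w1
5. b, w1
Accessibility: w0Rw1
Branch closes: b and ¬b both at w1.
All branches of the tableau close; one closing branch shown above.

Unsatisfiable (every branch closes)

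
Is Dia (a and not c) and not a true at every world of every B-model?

Tableau for the negation not (Dia (a and not c) and not a):
1. not (Dia (a and not c) and not a), 0
2. a, 0
Accessibility: 0R0
The negation has an open branch (countermodel exists).

Invalid (countermodel exists)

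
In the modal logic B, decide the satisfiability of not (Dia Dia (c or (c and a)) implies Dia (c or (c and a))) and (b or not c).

1. not (Dia Dia (c or (c and a)) implies Dia (c or (c and a))) and (b or not c), w0
2. not (Dia Dia (c or (c and a)) implies Dia (c or (c and a))), w0
3. b or not c, w0
4. Dia Dia (c or (c and a)), w0
5. not Dia (c or (c and a)), w0
6. not (c or (c and a)), w0
7. not c, w0
8. not (c and a), w0
9. not a, w0
10. Dia (c or (c and a)), w1
11. not (c or (c and a)), w1
12. not c, w1
13. not (c and a), w1
14. not a, w1
15. c or (c and a), w2
16. c and a, w2
17. c, w2
18. a, w2
Accessibility: w0Rw0, w0Rw1, w1Rw0, w1Rw1, w1Rw2, w2Rw1, w2Rw2

Satisfiable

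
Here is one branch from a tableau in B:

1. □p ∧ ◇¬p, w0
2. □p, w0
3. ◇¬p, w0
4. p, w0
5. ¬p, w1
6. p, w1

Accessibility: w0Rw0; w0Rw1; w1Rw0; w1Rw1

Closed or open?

Both p and ¬p appear at w1.

Yes, closed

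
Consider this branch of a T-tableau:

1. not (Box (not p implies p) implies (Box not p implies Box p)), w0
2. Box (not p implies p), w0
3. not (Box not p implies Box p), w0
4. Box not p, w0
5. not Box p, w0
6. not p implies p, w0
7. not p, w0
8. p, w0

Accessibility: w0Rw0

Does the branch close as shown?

Both p and not p appear at w0.

Yes, closed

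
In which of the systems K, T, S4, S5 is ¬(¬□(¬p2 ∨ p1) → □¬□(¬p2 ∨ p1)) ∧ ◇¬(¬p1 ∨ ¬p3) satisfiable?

S4-tableau for the formula:
1. ¬(¬□(¬p2 ∨ p1) → □¬□(¬p2 ∨ p1)) ∧ ◇¬(¬p1 ∨ ¬p3), 0
2. ¬(¬□(¬p2 ∨ p1) → □¬□(¬p2 ∨ p1)), 0
3. ◇¬(¬p1 ∨ ¬p3), 0
4. ¬□(¬p2 ∨ p1), 0
5. ¬□¬□(¬p2 ∨ p1), 0
6. ¬(¬p1 ∨ ¬p3), 1
7. p1, 1
8. p3, 1
9. ¬(¬p2 ∨ p1), 2
10. p2, 2
11. ¬p1, 2
12. □(¬p2 ∨ p1), 3
13. ¬p2 ∨ p1, 3
14. p1, 3
Accessibility: 0R0, 0R1, 0R2, 0R3, 1R1, 2R2, 3R3
Complete open branch: satisfiable in S4, hence also in K, T (this S4-model is also a K-model and a T-model).
S5-tableau for the formula:
1. ¬(¬□(¬p2 ∨ p1) → □¬□(¬p2 ∨ p1)) ∧ ◇¬(¬p1 ∨ ¬p3), 0
2. ¬(¬□(¬p2 ∨ p1) → □¬□(¬p2 ∨ p1)), 0
3. ◇¬(¬p1 ∨ ¬p3), 0
4. ¬□(¬p2 ∨ p1), 0
5. ¬□¬□(¬p2 ∨ p1), 0
6. ¬(¬p1 ∨ ¬p3), 1
7. p1, 1
8. p3, 1
9. ¬(¬p2 ∨ p1), 2
10. p2, 2
11. ¬p1, 2
12. □(¬p2 ∨ p1), 3
13. ¬p2 ∨ p1, 0
14. ¬p2 ∨ p1, 1
15. ¬p2 ∨ p1, 2
16. ¬p2 ∨ p1, 3
17. p1, 0
18. p1, 2
Accessibility: 0R0, 0R1, 0R2, 0R3, 1R0, 1R1, 1R2, 1R3, 2R0, 2R1, 2R2, 2R3, 3R0, 3R1, 3R2, 3R3
Branch closes: p1 and ¬p1 both at 2.
Every branch closes (one shown): unsatisfiable in S5.

K, T, S4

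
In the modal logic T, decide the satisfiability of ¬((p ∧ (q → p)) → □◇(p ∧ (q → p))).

Satisfiable (open branch found)

1. ¬((p ∧ (q → p)) → □◇(p ∧ (q → p))), w0
2. p ∧ (q → p), w0
3. ¬□◇(p ∧ (q → p)), w0
4. p, w0
5. q → p, w0
6. ¬◇(p ∧ (q → p)), w1
7. ¬(p ∧ (q → p)), w1
8. ¬(q → p), w1
9. q, w1
10. ¬p, w1
Accessibility: w0Rw0, w0Rw1, w1Rw1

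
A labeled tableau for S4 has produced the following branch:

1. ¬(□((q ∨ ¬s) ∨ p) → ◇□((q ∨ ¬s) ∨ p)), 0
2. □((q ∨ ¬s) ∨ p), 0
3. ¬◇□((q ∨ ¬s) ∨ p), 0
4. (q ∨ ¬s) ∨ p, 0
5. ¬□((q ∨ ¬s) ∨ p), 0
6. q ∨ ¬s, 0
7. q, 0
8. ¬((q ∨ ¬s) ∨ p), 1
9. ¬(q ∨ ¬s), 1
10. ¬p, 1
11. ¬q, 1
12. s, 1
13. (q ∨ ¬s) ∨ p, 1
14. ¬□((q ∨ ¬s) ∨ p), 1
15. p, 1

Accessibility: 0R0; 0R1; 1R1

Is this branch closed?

Closed

Both p and ¬p appear at 1.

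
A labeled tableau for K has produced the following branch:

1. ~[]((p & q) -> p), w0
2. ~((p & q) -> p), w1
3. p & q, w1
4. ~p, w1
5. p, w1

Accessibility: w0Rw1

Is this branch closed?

Yes, closed

Both p and ~p appear at w1.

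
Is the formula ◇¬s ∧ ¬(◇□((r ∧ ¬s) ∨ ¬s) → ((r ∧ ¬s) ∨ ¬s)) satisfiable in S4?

Satisfiable

1. ◇¬s ∧ ¬(◇□((r ∧ ¬s) ∨ ¬s) → ((r ∧ ¬s) ∨ ¬s)), 0
2. ◇¬s, 0   [∧-rule on 1]
3. ¬(◇□((r ∧ ¬s) ∨ ¬s) → ((r ∧ ¬s) ∨ ¬s)), 0   [∧-rule on 1]
4. ◇□((r ∧ ¬s) ∨ ¬s), 0   [¬→-rule on 3]
5. ¬((r ∧ ¬s) ∨ ¬s), 0   [¬→-rule on 3]
6. ¬(r ∧ ¬s), 0   [¬∨-rule on 5]
7. s, 0   [¬∨-rule on 5]
8. ¬s, 1   [◇-rule on 2: fresh world 1, 0R1]
9. □((r ∧ ¬s) ∨ ¬s), 2   [◇-rule on 4: fresh world 2, 0R2]
10. (r ∧ ¬s) ∨ ¬s, 2   [□-rule on 9 via 2R2]
11. ¬s, 2   [∨-rule on 10 (branches; this branch)]
Accessibility: 0R0, 0R1, 0R2, 1R1, 2R2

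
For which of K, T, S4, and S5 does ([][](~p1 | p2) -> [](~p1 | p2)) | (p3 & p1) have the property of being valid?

T, S4, S5

T-tableau for the negation ~(([][](~p1 | p2) -> [](~p1 | p2)) | (p3 & p1)):
1. ~(([][](~p1 | p2) -> [](~p1 | p2)) | (p3 & p1)), u
2. ~([][](~p1 | p2) -> [](~p1 | p2)), u   [~|-rule on 1]
3. ~(p3 & p1), u   [~|-rule on 1]
4. [][](~p1 | p2), u   [~->-rule on 2]
5. ~[](~p1 | p2), u   [~->-rule on 2]
6. [](~p1 | p2), u   [[]-rule on 4 via uRu]
7. ~p1 | p2, u   [[]-rule on 6 via uRu]
8. ~p1, u   [~&-rule on 3 (branches; this branch)]
9. p2, u   [|-rule on 7 (branches; this branch)]
10. ~(~p1 | p2), v   [~[]-rule on 5: fresh world v, uRv]
11. p1, v   [~|-rule on 10]
12. ~p2, v   [~|-rule on 10]
13. [](~p1 | p2), v   [[]-rule on 4 via uRv]
14. ~p1 | p2, v   [[]-rule on 6 via uRv]
15. p2, v   [|-rule on 14 (branches; this branch)]
Accessibility: uRu, uRv, vRv
Branch closes: p2 and ~p2 both at v.
Every branch closes (one shown): valid in T, hence also in S4, S5 (every theorem of T is a theorem of S4 and S5).
K-tableau for the negation ~(([][](~p1 | p2) -> [](~p1 | p2)) | (p3 & p1)):
1. ~(([][](~p1 | p2) -> [](~p1 | p2)) | (p3 & p1)), u
2. ~([][](~p1 | p2) -> [](~p1 | p2)), u   [~|-rule on 1]
3. ~(p3 & p1), u   [~|-rule on 1]
4. [][](~p1 | p2), u   [~->-rule on 2]
5. ~[](~p1 | p2), u   [~->-rule on 2]
6. ~p1, u   [~&-rule on 3 (branches; this branch)]
7. ~(~p1 | p2), v   [~[]-rule on 5: fresh world v, uRv]
8. p1, v   [~|-rule on 7]
9. ~p2, v   [~|-rule on 7]
10. [](~p1 | p2), v   [[]-rule on 4 via uRv]
Accessibility: uRv
Complete open branch: countermodel on a K-frame, so not valid in K.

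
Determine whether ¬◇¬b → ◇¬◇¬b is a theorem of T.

Tableau for the negation ¬(¬◇¬b → ◇¬◇¬b):
1. ¬(¬◇¬b → ◇¬◇¬b), w0
2. ¬◇¬b, w0
3. ¬◇¬◇¬b, w0
4. b, w0
5. ◇¬b, w0
6. ¬b, w1
7. b, w1
Accessibility: w0Rw0, w0Rw1, w1Rw1
Branch closes: b and ¬b both at w1.
Every branch of the negation's tableau closes; the branch above is one of them.

Valid in T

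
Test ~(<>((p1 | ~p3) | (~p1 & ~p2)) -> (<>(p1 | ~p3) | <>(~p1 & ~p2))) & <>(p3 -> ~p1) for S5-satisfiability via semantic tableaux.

1. ~(<>((p1 | ~p3) | (~p1 & ~p2)) -> (<>(p1 | ~p3) | <>(~p1 & ~p2))) & <>(p3 -> ~p1), u
2. ~(<>((p1 | ~p3) | (~p1 & ~p2)) -> (<>(p1 | ~p3) | <>(~p1 & ~p2))), u   [&-rule on 1]
3. <>(p3 -> ~p1), u   [&-rule on 1]
4. <>((p1 | ~p3) | (~p1 & ~p2)), u   [~->-rule on 2]
5. ~(<>(p1 | ~p3) | <>(~p1 & ~p2)), u   [~->-rule on 2]
6. ~<>(p1 | ~p3), u   [~|-rule on 5]
7. ~<>(~p1 & ~p2), u   [~|-rule on 5]
8. ~(p1 | ~p3), u   [~<>-rule on 6 via uRu]
9. ~p1, u   [~|-rule on 8]
10. p3, u   [~|-rule on 8]
11. ~(~p1 & ~p2), u   [~<>-rule on 7 via uRu]
12. p2, u   [~&-rule on 11 (branches; this branch)]
13. p3 -> ~p1, v   [<>-rule on 3: fresh world v, uRv]
14. ~(p1 | ~p3), v   [~<>-rule on 6 via uRv]
15. ~p1, v   [~|-rule on 14]
16. p3, v   [~|-rule on 14]
17. ~(~p1 & ~p2), v   [~<>-rule on 7 via uRv]
18. p2, v   [~&-rule on 17 (branches; this branch)]
19. (p1 | ~p3) | (~p1 & ~p2), w   [<>-rule on 4: fresh world w, uRw]
20. ~(p1 | ~p3), w   [~<>-rule on 6 via uRw]
21. ~p1, w   [~|-rule on 20]
22. p3, w   [~|-rule on 20]
23. ~(~p1 & ~p2), w   [~<>-rule on 7 via uRw]
24. ~p1 & ~p2, w   [|-rule on 19 (branches; this branch)]
25. ~p2, w   [&-rule on 24]
26. p2, w   [~&-rule on 23 (branches; this branch)]
Accessibility: uRu, uRv, uRw, vRu, vRv, vRw, wRu, wRv, wRw
Branch closes: p2 and ~p2 both at w.
Every branch closes; the branch above is one of them.

Unsatisfiable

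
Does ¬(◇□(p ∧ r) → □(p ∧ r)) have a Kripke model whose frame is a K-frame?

1. ¬(◇□(p ∧ r) → □(p ∧ r)), w0
2. ◇□(p ∧ r), w0   [¬→-rule on 1]
3. ¬□(p ∧ r), w0   [¬→-rule on 1]
4. □(p ∧ r), w1   [◇-rule on 2: fresh world w1, w0Rw1]
5. ¬(p ∧ r), w2   [¬□-rule on 3: fresh world w2, w0Rw2]
6. ¬r, w2   [¬∧-rule on 5 (branches; this branch)]
Accessibility: w0Rw1, w0Rw2

Satisfiable (open branch found)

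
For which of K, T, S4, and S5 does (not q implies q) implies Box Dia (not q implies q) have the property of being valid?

S5

S5-tableau for the negation not ((not q implies q) implies Box Dia (not q implies q)):
1. not ((not q implies q) implies Box Dia (not q implies q)), u
2. not q implies q, u
3. not Box Dia (not q implies q), u
4. q, u
5. not Dia (not q implies q), v
6. not (not q implies q), u
7. not q, u
Accessibility: uRu, uRv, vRu, vRv
Branch closes: q and not q both at u.
Every branch closes (one shown): valid in S5.
S4-tableau for the negation not ((not q implies q) implies Box Dia (not q implies q)):
1. not ((not q implies q) implies Box Dia (not q implies q)), u
2. not q implies q, u
3. not Box Dia (not q implies q), u
4. q, u
5. not Dia (not q implies q), v
6. not (not q implies q), v
7. not q, v
Accessibility: uRu, uRv, vRv
Complete open branch: countermodel on an S4-frame, so not valid in S4, nor in K, T (the same frame is also a K-frame and a T-frame).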